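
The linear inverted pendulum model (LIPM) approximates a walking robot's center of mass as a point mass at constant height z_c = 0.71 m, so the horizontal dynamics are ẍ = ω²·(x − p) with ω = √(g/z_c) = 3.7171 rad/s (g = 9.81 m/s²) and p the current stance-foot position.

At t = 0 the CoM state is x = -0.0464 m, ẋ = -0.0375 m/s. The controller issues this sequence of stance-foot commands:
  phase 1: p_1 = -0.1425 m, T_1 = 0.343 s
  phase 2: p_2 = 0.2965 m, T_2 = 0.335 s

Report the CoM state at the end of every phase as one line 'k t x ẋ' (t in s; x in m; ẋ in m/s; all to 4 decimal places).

phase 1: p=-0.1425, T=0.343, ωT=1.274965, cosh=1.929009, sinh=1.649568; start (x,ẋ)=(-0.046400, -0.037500) → end (x,ẋ)=(0.026236, 0.516910)
phase 2: p=0.2965, T=0.335, ωT=1.245229, cosh=1.880802, sinh=1.592927; start (x,ẋ)=(0.026236, 0.516910) → end (x,ẋ)=(0.009704, -0.628046)

1 0.3430 0.0262 0.5169
2 0.6780 0.0097 -0.6280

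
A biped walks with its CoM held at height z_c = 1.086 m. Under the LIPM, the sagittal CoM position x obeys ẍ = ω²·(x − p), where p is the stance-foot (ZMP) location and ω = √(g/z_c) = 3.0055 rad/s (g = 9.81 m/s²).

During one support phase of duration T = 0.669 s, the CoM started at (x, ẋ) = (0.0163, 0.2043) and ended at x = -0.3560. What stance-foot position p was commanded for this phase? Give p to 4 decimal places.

ωT = 3.0055·0.669 = 2.010680; cosh(ωT) = 3.801144, sinh(ωT) = 3.667246
x(T) = p + (x₀−p)·cosh(ωT) + (ẋ₀/ω)·sinh(ωT) ⇒ p·(1 − cosh) = x(T) − x₀·cosh − (ẋ₀/ω)·sinh
numerator   = -0.3560 − (0.0163)·3.801144 − (0.2043/3.0055)·3.667246 = -0.667241
denominator = 1 − 3.801144 = -2.801144
p = -0.667241 / -2.801144 = 0.2382

p = 0.2382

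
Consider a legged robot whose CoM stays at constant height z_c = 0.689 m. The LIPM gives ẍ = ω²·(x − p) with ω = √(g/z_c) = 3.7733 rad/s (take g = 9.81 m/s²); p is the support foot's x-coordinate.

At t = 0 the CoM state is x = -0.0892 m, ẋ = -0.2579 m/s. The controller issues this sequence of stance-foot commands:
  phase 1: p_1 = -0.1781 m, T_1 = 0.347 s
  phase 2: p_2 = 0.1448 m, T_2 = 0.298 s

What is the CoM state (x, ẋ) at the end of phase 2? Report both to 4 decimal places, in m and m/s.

x = -0.2806, ẋ = -1.2615

phase 1: p=-0.1781, T=0.347, ωT=1.309335, cosh=1.986855, sinh=1.716855; start (x,ẋ)=(-0.089200, -0.257900) → end (x,ẋ)=(-0.118813, 0.063503)
phase 2: p=0.1448, T=0.298, ωT=1.124443, cosh=1.701668, sinh=1.376835; start (x,ẋ)=(-0.118813, 0.063503) → end (x,ẋ)=(-0.280611, -1.261466)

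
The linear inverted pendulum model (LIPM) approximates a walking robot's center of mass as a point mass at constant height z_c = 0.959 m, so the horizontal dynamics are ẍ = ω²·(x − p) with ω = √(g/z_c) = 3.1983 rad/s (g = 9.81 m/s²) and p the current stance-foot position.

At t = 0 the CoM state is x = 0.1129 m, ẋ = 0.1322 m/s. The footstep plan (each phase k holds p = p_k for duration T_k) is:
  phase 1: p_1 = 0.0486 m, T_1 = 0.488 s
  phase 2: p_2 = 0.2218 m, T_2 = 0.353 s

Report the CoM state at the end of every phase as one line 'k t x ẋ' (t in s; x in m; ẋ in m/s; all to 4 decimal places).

phase 1: p=0.0486, T=0.488, ωT=1.560770, cosh=2.486232, sinh=2.276257; start (x,ẋ)=(0.112900, 0.132200) → end (x,ẋ)=(0.302553, 0.796794)
phase 2: p=0.2218, T=0.353, ωT=1.129000, cosh=1.707959, sinh=1.384603; start (x,ẋ)=(0.302553, 0.796794) → end (x,ẋ)=(0.704669, 1.718494)

1 0.4880 0.3026 0.7968
2 0.8410 0.7047 1.7185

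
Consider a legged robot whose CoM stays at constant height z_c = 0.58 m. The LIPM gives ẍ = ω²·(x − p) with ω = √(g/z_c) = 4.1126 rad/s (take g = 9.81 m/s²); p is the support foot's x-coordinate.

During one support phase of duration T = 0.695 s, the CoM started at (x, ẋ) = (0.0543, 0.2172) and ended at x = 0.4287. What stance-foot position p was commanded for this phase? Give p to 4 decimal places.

ωT = 4.1126·0.695 = 2.858257; cosh(ωT) = 8.744243, sinh(ωT) = 8.686875
x(T) = p + (x₀−p)·cosh(ωT) + (ẋ₀/ω)·sinh(ωT) ⇒ p·(1 − cosh) = x(T) − x₀·cosh − (ẋ₀/ω)·sinh
numerator   = 0.4287 − (0.0543)·8.744243 − (0.2172/4.1126)·8.686875 = -0.504895
denominator = 1 − 8.744243 = -7.744243
p = -0.504895 / -7.744243 = 0.0652

p = 0.0652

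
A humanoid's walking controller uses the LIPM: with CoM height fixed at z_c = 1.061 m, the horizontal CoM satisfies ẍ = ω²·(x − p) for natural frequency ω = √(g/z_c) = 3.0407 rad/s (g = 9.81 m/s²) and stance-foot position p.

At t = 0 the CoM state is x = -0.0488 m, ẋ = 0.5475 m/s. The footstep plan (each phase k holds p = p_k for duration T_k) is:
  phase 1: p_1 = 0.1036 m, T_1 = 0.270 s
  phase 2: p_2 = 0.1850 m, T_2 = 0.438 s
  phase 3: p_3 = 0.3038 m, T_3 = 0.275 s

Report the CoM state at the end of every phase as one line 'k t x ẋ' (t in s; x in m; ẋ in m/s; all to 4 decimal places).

1 0.2700 0.0619 0.3180
2 0.7080 0.1198 -0.0154
3 0.9830 0.0469 -0.5453

phase 1: p=0.1036, T=0.270, ωT=0.820989, cosh=1.356371, sinh=0.916375; start (x,ẋ)=(-0.048800, 0.547500) → end (x,ẋ)=(0.061889, 0.317963)
phase 2: p=0.1850, T=0.438, ωT=1.331827, cosh=2.025975, sinh=1.761981; start (x,ẋ)=(0.061889, 0.317963) → end (x,ẋ)=(0.119828, -0.015402)
phase 3: p=0.3038, T=0.275, ωT=0.836193, cosh=1.370461, sinh=0.937103; start (x,ẋ)=(0.119828, -0.015402) → end (x,ẋ)=(0.046928, -0.545326)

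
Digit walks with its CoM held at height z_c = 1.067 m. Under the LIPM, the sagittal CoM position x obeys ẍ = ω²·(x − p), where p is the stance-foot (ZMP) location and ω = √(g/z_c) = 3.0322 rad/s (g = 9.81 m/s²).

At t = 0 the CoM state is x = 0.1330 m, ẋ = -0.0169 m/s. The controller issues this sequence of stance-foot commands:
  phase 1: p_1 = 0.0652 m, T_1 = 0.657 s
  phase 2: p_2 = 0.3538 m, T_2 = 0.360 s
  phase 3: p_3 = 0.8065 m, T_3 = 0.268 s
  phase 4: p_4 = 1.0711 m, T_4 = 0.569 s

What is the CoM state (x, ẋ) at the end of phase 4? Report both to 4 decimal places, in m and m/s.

phase 1: p=0.0652, T=0.657, ωT=1.992155, cosh=3.733860, sinh=3.597459; start (x,ẋ)=(0.133000, -0.016900) → end (x,ẋ)=(0.298305, 0.676475)
phase 2: p=0.3538, T=0.360, ωT=1.091592, cosh=1.657347, sinh=1.321666; start (x,ẋ)=(0.298305, 0.676475) → end (x,ẋ)=(0.556686, 0.898755)
phase 3: p=0.8065, T=0.268, ωT=0.812630, cosh=1.348758, sinh=0.905069; start (x,ẋ)=(0.556686, 0.898755) → end (x,ẋ)=(0.737826, 0.526625)
phase 4: p=1.0711, T=0.569, ωT=1.725322, cosh=2.896222, sinh=2.718106; start (x,ẋ)=(0.737826, 0.526625) → end (x,ẋ)=(0.577940, -1.221565)

x = 0.5779, ẋ = -1.2216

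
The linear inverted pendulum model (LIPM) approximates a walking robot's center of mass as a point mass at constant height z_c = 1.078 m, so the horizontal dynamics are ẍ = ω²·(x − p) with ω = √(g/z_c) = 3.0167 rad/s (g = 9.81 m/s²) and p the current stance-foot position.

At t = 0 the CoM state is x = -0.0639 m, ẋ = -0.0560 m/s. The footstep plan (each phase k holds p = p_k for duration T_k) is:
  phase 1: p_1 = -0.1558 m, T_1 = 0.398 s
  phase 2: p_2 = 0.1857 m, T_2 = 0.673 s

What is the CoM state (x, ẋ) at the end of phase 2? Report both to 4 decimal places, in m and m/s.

x = -0.2072, ẋ = -1.0631

phase 1: p=-0.1558, T=0.398, ωT=1.200647, cosh=1.811632, sinh=1.510632; start (x,ẋ)=(-0.063900, -0.056000) → end (x,ẋ)=(-0.017353, 0.317348)
phase 2: p=0.1857, T=0.673, ωT=2.030239, cosh=3.873606, sinh=3.742301; start (x,ẋ)=(-0.017353, 0.317348) → end (x,ẋ)=(-0.207169, -1.063069)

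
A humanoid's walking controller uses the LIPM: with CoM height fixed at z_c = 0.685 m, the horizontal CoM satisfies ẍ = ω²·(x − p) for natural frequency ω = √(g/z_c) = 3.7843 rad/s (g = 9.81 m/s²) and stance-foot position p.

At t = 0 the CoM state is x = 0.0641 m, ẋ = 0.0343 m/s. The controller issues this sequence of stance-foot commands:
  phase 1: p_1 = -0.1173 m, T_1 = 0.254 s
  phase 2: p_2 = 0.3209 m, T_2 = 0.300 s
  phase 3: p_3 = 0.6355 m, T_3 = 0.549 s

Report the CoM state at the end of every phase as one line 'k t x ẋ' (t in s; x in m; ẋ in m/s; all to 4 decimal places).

phase 1: p=-0.1173, T=0.254, ωT=0.961212, cosh=1.498647, sinh=1.116218; start (x,ẋ)=(0.064100, 0.034300) → end (x,ẋ)=(0.164672, 0.817656)
phase 2: p=0.3209, T=0.300, ωT=1.135290, cosh=1.716702, sinh=1.395373; start (x,ẋ)=(0.164672, 0.817656) → end (x,ẋ)=(0.354194, 0.578706)
phase 3: p=0.6355, T=0.549, ωT=2.077581, cosh=4.055180, sinh=3.929947; start (x,ẋ)=(0.354194, 0.578706) → end (x,ẋ)=(0.095733, -1.836852)

1 0.2540 0.1647 0.8177
2 0.5540 0.3542 0.5787
3 1.1030 0.0957 -1.8369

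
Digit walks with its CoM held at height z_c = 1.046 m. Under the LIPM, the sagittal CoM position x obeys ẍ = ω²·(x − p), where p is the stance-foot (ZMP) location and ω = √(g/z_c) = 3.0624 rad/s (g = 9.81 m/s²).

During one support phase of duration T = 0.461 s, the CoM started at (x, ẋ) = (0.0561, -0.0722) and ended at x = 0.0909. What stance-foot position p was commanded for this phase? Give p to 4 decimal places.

p = -0.0123

ωT = 3.0624·0.461 = 1.411766; cosh(ωT) = 2.173455, sinh(ωT) = 1.929742
x(T) = p + (x₀−p)·cosh(ωT) + (ẋ₀/ω)·sinh(ωT) ⇒ p·(1 − cosh) = x(T) − x₀·cosh − (ẋ₀/ω)·sinh
numerator   = 0.0909 − (0.0561)·2.173455 − (-0.0722/3.0624)·1.929742 = 0.014465
denominator = 1 − 2.173455 = -1.173455
p = 0.014465 / -1.173455 = -0.0123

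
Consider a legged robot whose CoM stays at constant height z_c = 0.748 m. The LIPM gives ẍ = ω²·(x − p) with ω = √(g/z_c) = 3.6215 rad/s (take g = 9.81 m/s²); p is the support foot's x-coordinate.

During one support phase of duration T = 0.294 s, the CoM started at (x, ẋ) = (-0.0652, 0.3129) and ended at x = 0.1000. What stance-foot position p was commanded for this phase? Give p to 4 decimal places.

ωT = 3.6215·0.294 = 1.064721; cosh(ωT) = 1.622427, sinh(ωT) = 1.277603
x(T) = p + (x₀−p)·cosh(ωT) + (ẋ₀/ω)·sinh(ωT) ⇒ p·(1 − cosh) = x(T) − x₀·cosh − (ẋ₀/ω)·sinh
numerator   = 0.1000 − (-0.0652)·1.622427 − (0.3129/3.6215)·1.277603 = 0.095397
denominator = 1 − 1.622427 = -0.622427
p = 0.095397 / -0.622427 = -0.1533

p = -0.1533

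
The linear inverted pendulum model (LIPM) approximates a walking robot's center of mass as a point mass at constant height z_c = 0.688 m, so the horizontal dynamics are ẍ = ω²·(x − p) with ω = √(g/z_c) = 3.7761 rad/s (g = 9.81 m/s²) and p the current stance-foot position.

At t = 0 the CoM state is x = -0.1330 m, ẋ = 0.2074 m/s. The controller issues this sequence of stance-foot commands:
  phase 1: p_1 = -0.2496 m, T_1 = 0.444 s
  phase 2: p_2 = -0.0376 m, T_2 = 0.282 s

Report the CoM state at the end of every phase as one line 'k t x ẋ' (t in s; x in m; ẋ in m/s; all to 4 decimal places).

1 0.4440 0.2148 1.7099
2 0.7260 0.9505 3.9922

phase 1: p=-0.2496, T=0.444, ωT=1.676588, cosh=2.767146, sinh=2.580136; start (x,ẋ)=(-0.133000, 0.207400) → end (x,ẋ)=(0.214762, 1.709922)
phase 2: p=-0.0376, T=0.282, ωT=1.064860, cosh=1.622605, sinh=1.277829; start (x,ẋ)=(0.214762, 1.709922) → end (x,ẋ)=(0.950519, 3.992226)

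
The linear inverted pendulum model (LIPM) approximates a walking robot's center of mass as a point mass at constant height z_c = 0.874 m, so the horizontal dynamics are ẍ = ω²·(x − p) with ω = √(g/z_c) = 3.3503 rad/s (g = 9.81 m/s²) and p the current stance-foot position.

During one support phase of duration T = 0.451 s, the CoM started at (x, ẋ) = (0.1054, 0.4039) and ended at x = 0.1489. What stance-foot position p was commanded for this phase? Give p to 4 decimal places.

p = 0.2626

ωT = 3.3503·0.451 = 1.510985; cosh(ωT) = 2.375943, sinh(ωT) = 2.155250
x(T) = p + (x₀−p)·cosh(ωT) + (ẋ₀/ω)·sinh(ωT) ⇒ p·(1 − cosh) = x(T) − x₀·cosh − (ẋ₀/ω)·sinh
numerator   = 0.1489 − (0.1054)·2.375943 − (0.4039/3.3503)·2.155250 = -0.361354
denominator = 1 − 2.375943 = -1.375943
p = -0.361354 / -1.375943 = 0.2626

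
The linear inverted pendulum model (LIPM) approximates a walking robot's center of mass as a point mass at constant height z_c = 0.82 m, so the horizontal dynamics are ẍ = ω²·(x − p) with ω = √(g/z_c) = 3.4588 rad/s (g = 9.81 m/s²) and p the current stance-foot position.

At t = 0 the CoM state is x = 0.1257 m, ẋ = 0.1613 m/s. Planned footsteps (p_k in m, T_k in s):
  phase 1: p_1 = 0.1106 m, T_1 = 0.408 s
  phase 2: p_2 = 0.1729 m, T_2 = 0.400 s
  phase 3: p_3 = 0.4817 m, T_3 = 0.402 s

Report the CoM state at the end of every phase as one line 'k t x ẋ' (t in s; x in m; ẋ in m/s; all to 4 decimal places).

1 0.4080 0.2333 0.4511
2 0.8080 0.5448 1.3470
3 1.2100 1.3499 3.2840

phase 1: p=0.1106, T=0.408, ωT=1.411190, cosh=2.172343, sinh=1.928491; start (x,ẋ)=(0.125700, 0.161300) → end (x,ẋ)=(0.233337, 0.451120)
phase 2: p=0.1729, T=0.400, ωT=1.383520, cosh=2.119806, sinh=1.869112; start (x,ẋ)=(0.233337, 0.451120) → end (x,ẋ)=(0.544797, 1.347005)
phase 3: p=0.4817, T=0.402, ωT=1.390438, cosh=2.132787, sinh=1.883821; start (x,ẋ)=(0.544797, 1.347005) → end (x,ẋ)=(1.349912, 3.283996)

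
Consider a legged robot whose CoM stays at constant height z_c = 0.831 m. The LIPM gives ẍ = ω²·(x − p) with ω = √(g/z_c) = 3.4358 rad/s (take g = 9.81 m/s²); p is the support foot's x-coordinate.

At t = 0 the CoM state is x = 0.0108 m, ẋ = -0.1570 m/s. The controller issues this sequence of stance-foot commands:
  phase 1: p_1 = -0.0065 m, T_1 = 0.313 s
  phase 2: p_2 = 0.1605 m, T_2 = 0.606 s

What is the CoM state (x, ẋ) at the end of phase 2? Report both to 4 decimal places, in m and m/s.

x = -0.8522, ẋ = -3.4170

phase 1: p=-0.0065, T=0.313, ωT=1.075405, cosh=1.636170, sinh=1.295011; start (x,ẋ)=(0.010800, -0.157000) → end (x,ẋ)=(-0.037370, -0.179904)
phase 2: p=0.1605, T=0.606, ωT=2.082095, cosh=4.072962, sinh=3.948293; start (x,ẋ)=(-0.037370, -0.179904) → end (x,ẋ)=(-0.852157, -3.416959)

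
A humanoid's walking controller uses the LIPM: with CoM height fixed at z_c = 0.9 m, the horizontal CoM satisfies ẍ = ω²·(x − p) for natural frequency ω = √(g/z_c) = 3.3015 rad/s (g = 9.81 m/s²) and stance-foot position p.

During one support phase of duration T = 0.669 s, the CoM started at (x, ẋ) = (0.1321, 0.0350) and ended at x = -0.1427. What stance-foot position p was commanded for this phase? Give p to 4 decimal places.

p = 0.2215

ωT = 3.3015·0.669 = 2.208703; cosh(ωT) = 4.606874, sinh(ωT) = 4.497031
x(T) = p + (x₀−p)·cosh(ωT) + (ẋ₀/ω)·sinh(ωT) ⇒ p·(1 − cosh) = x(T) − x₀·cosh − (ẋ₀/ω)·sinh
numerator   = -0.1427 − (0.1321)·4.606874 − (0.0350/3.3015)·4.497031 = -0.798942
denominator = 1 − 4.606874 = -3.606874
p = -0.798942 / -3.606874 = 0.2215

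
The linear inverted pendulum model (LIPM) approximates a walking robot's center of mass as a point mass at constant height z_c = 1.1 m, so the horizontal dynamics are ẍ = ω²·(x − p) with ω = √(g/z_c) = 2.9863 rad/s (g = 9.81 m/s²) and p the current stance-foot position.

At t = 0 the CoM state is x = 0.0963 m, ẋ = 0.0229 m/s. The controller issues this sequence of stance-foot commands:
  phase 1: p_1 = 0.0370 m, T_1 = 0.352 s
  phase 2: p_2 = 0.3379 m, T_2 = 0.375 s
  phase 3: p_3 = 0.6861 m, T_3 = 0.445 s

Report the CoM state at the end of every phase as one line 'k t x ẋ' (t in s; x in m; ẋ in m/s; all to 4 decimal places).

1 0.3520 0.1418 0.2591
2 0.7270 0.1243 -0.3623
3 1.1720 -0.6623 -3.6785

phase 1: p=0.0370, T=0.352, ωT=1.051178, cosh=1.605272, sinh=1.255746; start (x,ẋ)=(0.096300, 0.022900) → end (x,ẋ)=(0.141822, 0.259138)
phase 2: p=0.3379, T=0.375, ωT=1.119862, cosh=1.695379, sinh=1.369054; start (x,ẋ)=(0.141822, 0.259138) → end (x,ẋ)=(0.124274, -0.362309)
phase 3: p=0.6861, T=0.445, ωT=1.328904, cosh=2.020834, sinh=1.756066; start (x,ẋ)=(0.124274, -0.362309) → end (x,ẋ)=(-0.662309, -3.678460)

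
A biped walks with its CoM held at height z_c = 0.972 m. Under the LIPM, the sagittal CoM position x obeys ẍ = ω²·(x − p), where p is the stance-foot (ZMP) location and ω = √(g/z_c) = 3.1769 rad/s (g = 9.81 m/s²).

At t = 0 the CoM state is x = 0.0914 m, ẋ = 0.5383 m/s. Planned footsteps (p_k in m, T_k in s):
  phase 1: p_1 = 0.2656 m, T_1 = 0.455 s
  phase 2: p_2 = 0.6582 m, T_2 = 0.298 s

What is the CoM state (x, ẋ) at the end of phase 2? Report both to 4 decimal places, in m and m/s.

phase 1: p=0.2656, T=0.455, ωT=1.445489, cosh=2.239780, sinh=2.004149; start (x,ẋ)=(0.091400, 0.538300) → end (x,ẋ)=(0.215017, 0.096545)
phase 2: p=0.6582, T=0.298, ωT=0.946716, cosh=1.482623, sinh=1.094610; start (x,ẋ)=(0.215017, 0.096545) → end (x,ẋ)=(0.034392, -1.398013)

x = 0.0344, ẋ = -1.3980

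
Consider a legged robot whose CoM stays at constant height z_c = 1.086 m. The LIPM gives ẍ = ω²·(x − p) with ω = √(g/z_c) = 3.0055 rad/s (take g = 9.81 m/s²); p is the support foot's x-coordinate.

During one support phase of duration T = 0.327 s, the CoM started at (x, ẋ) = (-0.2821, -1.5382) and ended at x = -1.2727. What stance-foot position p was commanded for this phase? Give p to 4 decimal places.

p = 0.4876

ωT = 3.0055·0.327 = 0.982799; cosh(ωT) = 1.523093, sinh(ωT) = 1.148830
x(T) = p + (x₀−p)·cosh(ωT) + (ẋ₀/ω)·sinh(ωT) ⇒ p·(1 − cosh) = x(T) − x₀·cosh − (ẋ₀/ω)·sinh
numerator   = -1.2727 − (-0.2821)·1.523093 − (-1.5382/3.0055)·1.148830 = -0.255070
denominator = 1 − 1.523093 = -0.523093
p = -0.255070 / -0.523093 = 0.4876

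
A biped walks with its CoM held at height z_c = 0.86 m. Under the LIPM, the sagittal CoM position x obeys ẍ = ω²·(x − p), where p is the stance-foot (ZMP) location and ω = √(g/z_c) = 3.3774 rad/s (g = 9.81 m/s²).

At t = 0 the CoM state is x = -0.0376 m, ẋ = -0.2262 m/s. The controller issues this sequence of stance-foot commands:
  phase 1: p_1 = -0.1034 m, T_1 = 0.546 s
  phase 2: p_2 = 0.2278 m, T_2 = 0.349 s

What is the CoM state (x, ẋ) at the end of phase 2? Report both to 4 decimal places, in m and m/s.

phase 1: p=-0.1034, T=0.546, ωT=1.844060, cosh=3.240165, sinh=3.081991; start (x,ẋ)=(-0.037600, -0.226200) → end (x,ẋ)=(-0.096612, -0.048005)
phase 2: p=0.2278, T=0.349, ωT=1.178713, cosh=1.778931, sinh=1.471256; start (x,ẋ)=(-0.096612, -0.048005) → end (x,ẋ)=(-0.370219, -1.697410)

x = -0.3702, ẋ = -1.6974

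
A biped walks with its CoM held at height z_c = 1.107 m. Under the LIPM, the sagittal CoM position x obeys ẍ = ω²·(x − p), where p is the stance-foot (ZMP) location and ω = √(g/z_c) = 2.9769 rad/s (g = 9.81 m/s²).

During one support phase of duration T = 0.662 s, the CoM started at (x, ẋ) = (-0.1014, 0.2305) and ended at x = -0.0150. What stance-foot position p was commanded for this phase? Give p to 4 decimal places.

ωT = 2.9769·0.662 = 1.970708; cosh(ωT) = 3.657556, sinh(ωT) = 3.518198
x(T) = p + (x₀−p)·cosh(ωT) + (ẋ₀/ω)·sinh(ωT) ⇒ p·(1 − cosh) = x(T) − x₀·cosh − (ẋ₀/ω)·sinh
numerator   = -0.0150 − (-0.1014)·3.657556 − (0.2305/2.9769)·3.518198 = 0.083464
denominator = 1 − 3.657556 = -2.657556
p = 0.083464 / -2.657556 = -0.0314

p = -0.0314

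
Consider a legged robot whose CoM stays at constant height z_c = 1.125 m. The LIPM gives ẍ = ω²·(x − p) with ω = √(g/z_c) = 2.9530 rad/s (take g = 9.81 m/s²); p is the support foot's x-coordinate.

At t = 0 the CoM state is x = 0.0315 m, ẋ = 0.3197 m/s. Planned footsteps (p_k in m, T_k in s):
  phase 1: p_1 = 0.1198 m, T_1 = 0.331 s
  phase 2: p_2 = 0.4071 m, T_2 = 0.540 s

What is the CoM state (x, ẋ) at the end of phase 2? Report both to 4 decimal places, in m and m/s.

x = -0.2066, ẋ = -1.5956

phase 1: p=0.1198, T=0.331, ωT=0.977443, cosh=1.516962, sinh=1.140690; start (x,ẋ)=(0.031500, 0.319700) → end (x,ẋ)=(0.109347, 0.187538)
phase 2: p=0.4071, T=0.540, ωT=1.594620, cosh=2.564721, sinh=2.361736; start (x,ẋ)=(0.109347, 0.187538) → end (x,ẋ)=(-0.206566, -1.595611)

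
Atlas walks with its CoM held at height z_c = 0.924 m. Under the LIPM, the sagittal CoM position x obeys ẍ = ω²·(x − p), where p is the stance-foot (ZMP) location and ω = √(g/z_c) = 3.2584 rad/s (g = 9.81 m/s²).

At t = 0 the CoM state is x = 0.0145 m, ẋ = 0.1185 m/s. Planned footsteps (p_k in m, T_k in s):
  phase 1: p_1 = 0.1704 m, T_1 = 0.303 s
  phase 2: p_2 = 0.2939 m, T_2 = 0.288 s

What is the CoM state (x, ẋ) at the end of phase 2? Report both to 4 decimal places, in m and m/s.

x = -0.3121, ẋ = -1.7258

phase 1: p=0.1704, T=0.303, ωT=0.987295, cosh=1.528274, sinh=1.155691; start (x,ẋ)=(0.014500, 0.118500) → end (x,ẋ)=(-0.025828, -0.405973)
phase 2: p=0.2939, T=0.288, ωT=0.938419, cosh=1.473592, sinh=1.082346; start (x,ẋ)=(-0.025828, -0.405973) → end (x,ẋ)=(-0.312101, -1.725829)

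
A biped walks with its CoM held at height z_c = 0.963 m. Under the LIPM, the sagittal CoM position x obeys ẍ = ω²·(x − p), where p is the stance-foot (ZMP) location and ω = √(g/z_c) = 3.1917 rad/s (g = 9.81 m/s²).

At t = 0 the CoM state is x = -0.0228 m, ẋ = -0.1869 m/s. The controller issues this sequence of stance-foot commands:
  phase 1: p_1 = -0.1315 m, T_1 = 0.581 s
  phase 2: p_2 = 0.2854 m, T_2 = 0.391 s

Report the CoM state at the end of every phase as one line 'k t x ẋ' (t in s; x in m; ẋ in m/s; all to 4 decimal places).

1 0.5810 0.0417 0.4694
2 0.9720 0.0611 -0.3580

phase 1: p=-0.1315, T=0.581, ωT=1.854378, cosh=3.272136, sinh=3.115586; start (x,ẋ)=(-0.022800, -0.186900) → end (x,ẋ)=(0.041738, 0.469352)
phase 2: p=0.2854, T=0.391, ωT=1.247955, cosh=1.885151, sinh=1.598060; start (x,ẋ)=(0.041738, 0.469352) → end (x,ẋ)=(0.061062, -0.358003)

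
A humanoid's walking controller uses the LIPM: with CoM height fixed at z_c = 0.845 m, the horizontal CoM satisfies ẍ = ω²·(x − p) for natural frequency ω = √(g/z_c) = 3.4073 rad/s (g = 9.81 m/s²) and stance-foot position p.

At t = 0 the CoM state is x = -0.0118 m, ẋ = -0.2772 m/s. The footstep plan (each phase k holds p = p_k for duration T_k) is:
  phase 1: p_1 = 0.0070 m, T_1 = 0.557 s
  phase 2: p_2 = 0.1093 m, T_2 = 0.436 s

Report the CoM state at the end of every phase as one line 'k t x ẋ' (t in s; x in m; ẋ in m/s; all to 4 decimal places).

phase 1: p=0.0070, T=0.557, ωT=1.897866, cosh=3.410765, sinh=3.260877; start (x,ẋ)=(-0.011800, -0.277200) → end (x,ẋ)=(-0.322410, -1.154347)
phase 2: p=0.1093, T=0.436, ωT=1.485583, cosh=2.321955, sinh=2.095584; start (x,ẋ)=(-0.322410, -1.154347) → end (x,ẋ)=(-1.603067, -5.762875)

1 0.5570 -0.3224 -1.1543
2 0.9930 -1.6031 -5.7629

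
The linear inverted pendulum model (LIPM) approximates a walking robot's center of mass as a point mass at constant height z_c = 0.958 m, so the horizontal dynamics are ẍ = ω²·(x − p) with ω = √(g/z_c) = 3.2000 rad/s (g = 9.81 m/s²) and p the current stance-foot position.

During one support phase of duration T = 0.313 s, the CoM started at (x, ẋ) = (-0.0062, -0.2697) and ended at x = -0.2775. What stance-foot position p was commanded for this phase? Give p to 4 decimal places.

ωT = 3.2000·0.313 = 1.001600; cosh(ωT) = 1.544963, sinh(ωT) = 1.177672
x(T) = p + (x₀−p)·cosh(ωT) + (ẋ₀/ω)·sinh(ωT) ⇒ p·(1 − cosh) = x(T) − x₀·cosh − (ẋ₀/ω)·sinh
numerator   = -0.2775 − (-0.0062)·1.544963 − (-0.2697/3.2000)·1.177672 = -0.168666
denominator = 1 − 1.544963 = -0.544963
p = -0.168666 / -0.544963 = 0.3095

p = 0.3095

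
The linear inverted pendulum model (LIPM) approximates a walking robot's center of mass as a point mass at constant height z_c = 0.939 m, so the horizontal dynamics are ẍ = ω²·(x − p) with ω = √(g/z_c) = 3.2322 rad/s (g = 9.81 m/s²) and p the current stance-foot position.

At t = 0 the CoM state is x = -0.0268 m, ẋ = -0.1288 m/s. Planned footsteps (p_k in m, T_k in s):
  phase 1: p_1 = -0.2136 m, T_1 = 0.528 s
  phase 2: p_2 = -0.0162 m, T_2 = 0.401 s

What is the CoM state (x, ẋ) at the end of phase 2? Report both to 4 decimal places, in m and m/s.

phase 1: p=-0.2136, T=0.528, ωT=1.706602, cosh=2.845843, sinh=2.664361; start (x,ẋ)=(-0.026800, -0.128800) → end (x,ẋ)=(0.211831, 1.242130)
phase 2: p=-0.0162, T=0.401, ωT=1.296112, cosh=1.964326, sinh=1.690733; start (x,ẋ)=(0.211831, 1.242130) → end (x,ẋ)=(1.081474, 3.686090)

x = 1.0815, ẋ = 3.6861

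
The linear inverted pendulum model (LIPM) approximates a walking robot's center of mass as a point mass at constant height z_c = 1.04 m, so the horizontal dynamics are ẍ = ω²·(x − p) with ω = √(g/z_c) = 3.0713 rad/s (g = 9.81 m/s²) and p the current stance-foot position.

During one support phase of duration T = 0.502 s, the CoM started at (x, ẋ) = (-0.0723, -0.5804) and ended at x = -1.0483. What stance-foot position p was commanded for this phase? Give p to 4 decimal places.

ωT = 3.0713·0.502 = 1.541793; cosh(ωT) = 2.443478, sinh(ωT) = 2.229481
x(T) = p + (x₀−p)·cosh(ωT) + (ẋ₀/ω)·sinh(ωT) ⇒ p·(1 − cosh) = x(T) − x₀·cosh − (ẋ₀/ω)·sinh
numerator   = -1.0483 − (-0.0723)·2.443478 − (-0.5804/3.0713)·2.229481 = -0.450320
denominator = 1 − 2.443478 = -1.443478
p = -0.450320 / -1.443478 = 0.3120

p = 0.3120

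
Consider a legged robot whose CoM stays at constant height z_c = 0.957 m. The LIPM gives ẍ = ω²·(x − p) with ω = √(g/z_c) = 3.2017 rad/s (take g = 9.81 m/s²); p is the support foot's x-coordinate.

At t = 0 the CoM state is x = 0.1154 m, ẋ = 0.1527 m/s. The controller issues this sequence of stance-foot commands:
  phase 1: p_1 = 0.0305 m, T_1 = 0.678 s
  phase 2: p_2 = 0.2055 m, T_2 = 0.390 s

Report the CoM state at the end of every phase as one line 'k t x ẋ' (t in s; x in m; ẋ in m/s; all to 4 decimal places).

phase 1: p=0.0305, T=0.678, ωT=2.170753, cosh=4.439485, sinh=4.325393; start (x,ẋ)=(0.115400, 0.152700) → end (x,ẋ)=(0.613705, 1.853656)
phase 2: p=0.2055, T=0.390, ωT=1.248663, cosh=1.886284, sinh=1.599396; start (x,ẋ)=(0.613705, 1.853656) → end (x,ẋ)=(1.901477, 5.586852)

1 0.6780 0.6137 1.8537
2 1.0680 1.9015 5.5869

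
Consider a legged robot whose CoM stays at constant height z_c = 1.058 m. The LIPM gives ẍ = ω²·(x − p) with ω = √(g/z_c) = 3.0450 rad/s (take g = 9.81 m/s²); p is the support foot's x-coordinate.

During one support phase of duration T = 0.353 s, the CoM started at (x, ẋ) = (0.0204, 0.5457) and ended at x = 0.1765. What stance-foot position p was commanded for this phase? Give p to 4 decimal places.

p = 0.1397

ωT = 3.0450·0.353 = 1.074885; cosh(ωT) = 1.635496, sinh(ωT) = 1.294159
x(T) = p + (x₀−p)·cosh(ωT) + (ẋ₀/ω)·sinh(ωT) ⇒ p·(1 − cosh) = x(T) − x₀·cosh − (ẋ₀/ω)·sinh
numerator   = 0.1765 − (0.0204)·1.635496 − (0.5457/3.0450)·1.294159 = -0.088793
denominator = 1 − 1.635496 = -0.635496
p = -0.088793 / -0.635496 = 0.1397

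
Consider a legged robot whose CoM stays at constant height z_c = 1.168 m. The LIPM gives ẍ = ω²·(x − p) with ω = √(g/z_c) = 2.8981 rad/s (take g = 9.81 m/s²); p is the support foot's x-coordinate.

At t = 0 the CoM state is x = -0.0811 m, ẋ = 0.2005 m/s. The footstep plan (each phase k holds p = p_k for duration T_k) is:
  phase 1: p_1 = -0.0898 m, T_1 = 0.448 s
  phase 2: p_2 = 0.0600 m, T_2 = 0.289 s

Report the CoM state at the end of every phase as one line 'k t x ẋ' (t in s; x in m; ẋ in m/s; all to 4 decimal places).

1 0.4480 0.0446 0.4373
2 0.7370 0.1806 0.5580

phase 1: p=-0.0898, T=0.448, ωT=1.298349, cosh=1.968113, sinh=1.695130; start (x,ẋ)=(-0.081100, 0.200500) → end (x,ẋ)=(0.044597, 0.437347)
phase 2: p=0.0600, T=0.289, ωT=0.837551, cosh=1.371735, sinh=0.938966; start (x,ẋ)=(0.044597, 0.437347) → end (x,ẋ)=(0.180569, 0.558009)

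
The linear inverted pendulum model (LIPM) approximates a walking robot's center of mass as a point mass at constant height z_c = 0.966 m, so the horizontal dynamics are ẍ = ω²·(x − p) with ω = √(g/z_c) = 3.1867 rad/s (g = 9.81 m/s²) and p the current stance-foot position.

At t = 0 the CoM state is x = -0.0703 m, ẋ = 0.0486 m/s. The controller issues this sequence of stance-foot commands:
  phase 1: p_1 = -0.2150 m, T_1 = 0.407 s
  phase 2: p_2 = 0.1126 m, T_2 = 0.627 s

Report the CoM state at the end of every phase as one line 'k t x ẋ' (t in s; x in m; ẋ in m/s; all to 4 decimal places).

1 0.4070 0.0953 0.8760
2 1.0340 1.0424 3.0894

phase 1: p=-0.2150, T=0.407, ωT=1.296987, cosh=1.965806, sinh=1.692452; start (x,ẋ)=(-0.070300, 0.048600) → end (x,ẋ)=(0.095263, 0.875954)
phase 2: p=0.1126, T=0.627, ωT=1.998061, cosh=3.755170, sinh=3.619572; start (x,ẋ)=(0.095263, 0.875954) → end (x,ẋ)=(1.042439, 3.089387)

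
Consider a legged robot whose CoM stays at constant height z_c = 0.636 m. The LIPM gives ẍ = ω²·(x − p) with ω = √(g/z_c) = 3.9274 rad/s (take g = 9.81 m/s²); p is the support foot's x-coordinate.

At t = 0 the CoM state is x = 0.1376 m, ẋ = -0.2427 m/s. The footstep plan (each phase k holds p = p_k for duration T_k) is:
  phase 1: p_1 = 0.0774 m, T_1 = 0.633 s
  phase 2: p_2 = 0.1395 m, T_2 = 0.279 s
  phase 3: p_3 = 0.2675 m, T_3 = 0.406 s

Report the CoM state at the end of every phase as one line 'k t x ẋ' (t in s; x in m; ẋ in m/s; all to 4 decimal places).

1 0.6330 0.0729 -0.0576
2 0.9120 0.0092 -0.4434
3 1.3180 -0.6614 -3.5322

phase 1: p=0.0774, T=0.633, ωT=2.486044, cosh=6.048448, sinh=5.965210; start (x,ẋ)=(0.137600, -0.242700) → end (x,ẋ)=(0.072887, -0.057607)
phase 2: p=0.1395, T=0.279, ωT=1.095745, cosh=1.662850, sinh=1.328559; start (x,ẋ)=(0.072887, -0.057607) → end (x,ẋ)=(0.009245, -0.443365)
phase 3: p=0.2675, T=0.406, ωT=1.594524, cosh=2.564495, sinh=2.361490; start (x,ẋ)=(0.009245, -0.443365) → end (x,ẋ)=(-0.661383, -3.532196)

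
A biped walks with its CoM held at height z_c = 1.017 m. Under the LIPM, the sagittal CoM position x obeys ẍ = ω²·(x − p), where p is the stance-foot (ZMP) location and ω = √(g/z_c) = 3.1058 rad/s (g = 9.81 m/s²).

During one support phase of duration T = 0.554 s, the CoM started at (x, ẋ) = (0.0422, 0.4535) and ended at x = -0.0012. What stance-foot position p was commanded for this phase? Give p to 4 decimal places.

p = 0.2749

ωT = 3.1058·0.554 = 1.720613; cosh(ωT) = 2.883455, sinh(ωT) = 2.704499
x(T) = p + (x₀−p)·cosh(ωT) + (ẋ₀/ω)·sinh(ωT) ⇒ p·(1 − cosh) = x(T) − x₀·cosh − (ẋ₀/ω)·sinh
numerator   = -0.0012 − (0.0422)·2.883455 − (0.4535/3.1058)·2.704499 = -0.517785
denominator = 1 − 2.883455 = -1.883455
p = -0.517785 / -1.883455 = 0.2749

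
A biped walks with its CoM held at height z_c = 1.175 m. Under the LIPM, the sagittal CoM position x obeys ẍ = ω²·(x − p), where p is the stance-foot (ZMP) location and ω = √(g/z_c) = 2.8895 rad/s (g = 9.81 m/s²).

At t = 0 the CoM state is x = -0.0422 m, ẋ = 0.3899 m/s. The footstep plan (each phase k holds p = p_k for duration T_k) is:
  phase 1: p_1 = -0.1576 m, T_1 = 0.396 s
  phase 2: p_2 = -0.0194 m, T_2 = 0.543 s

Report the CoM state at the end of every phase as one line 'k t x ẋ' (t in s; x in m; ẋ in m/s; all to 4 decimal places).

1 0.3960 0.2323 1.1447
2 0.9390 1.5211 4.5380

phase 1: p=-0.1576, T=0.396, ωT=1.144242, cosh=1.729263, sinh=1.410798; start (x,ẋ)=(-0.042200, 0.389900) → end (x,ẋ)=(0.232325, 1.144668)
phase 2: p=-0.0194, T=0.543, ωT=1.568999, cosh=2.505045, sinh=2.296792; start (x,ẋ)=(0.232325, 1.144668) → end (x,ẋ)=(1.521051, 4.538040)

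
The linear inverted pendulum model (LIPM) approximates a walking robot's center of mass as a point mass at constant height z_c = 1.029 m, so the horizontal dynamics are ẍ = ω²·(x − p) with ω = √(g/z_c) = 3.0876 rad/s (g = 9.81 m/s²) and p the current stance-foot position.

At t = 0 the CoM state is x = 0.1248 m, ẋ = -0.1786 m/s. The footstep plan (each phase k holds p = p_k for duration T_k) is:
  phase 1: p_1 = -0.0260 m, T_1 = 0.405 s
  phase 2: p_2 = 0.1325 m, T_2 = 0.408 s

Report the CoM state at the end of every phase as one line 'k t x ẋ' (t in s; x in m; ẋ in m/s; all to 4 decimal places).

phase 1: p=-0.0260, T=0.405, ωT=1.250478, cosh=1.889190, sinh=1.602822; start (x,ẋ)=(0.124800, -0.178600) → end (x,ẋ)=(0.166176, 0.408881)
phase 2: p=0.1325, T=0.408, ωT=1.259741, cosh=1.904118, sinh=1.620390; start (x,ẋ)=(0.166176, 0.408881) → end (x,ẋ)=(0.411206, 0.947041)

1 0.4050 0.1662 0.4089
2 0.8130 0.4112 0.9470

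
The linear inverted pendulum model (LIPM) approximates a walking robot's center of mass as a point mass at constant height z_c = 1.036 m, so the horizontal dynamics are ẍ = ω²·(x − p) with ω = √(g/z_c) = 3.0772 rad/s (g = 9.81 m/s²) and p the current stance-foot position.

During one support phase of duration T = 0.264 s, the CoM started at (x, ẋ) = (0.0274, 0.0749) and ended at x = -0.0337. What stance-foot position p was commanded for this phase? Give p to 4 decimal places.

ωT = 3.0772·0.264 = 0.812381; cosh(ωT) = 1.348533, sinh(ωT) = 0.904733
x(T) = p + (x₀−p)·cosh(ωT) + (ẋ₀/ω)·sinh(ωT) ⇒ p·(1 − cosh) = x(T) − x₀·cosh − (ẋ₀/ω)·sinh
numerator   = -0.0337 − (0.0274)·1.348533 − (0.0749/3.0772)·0.904733 = -0.092671
denominator = 1 − 1.348533 = -0.348533
p = -0.092671 / -0.348533 = 0.2659

p = 0.2659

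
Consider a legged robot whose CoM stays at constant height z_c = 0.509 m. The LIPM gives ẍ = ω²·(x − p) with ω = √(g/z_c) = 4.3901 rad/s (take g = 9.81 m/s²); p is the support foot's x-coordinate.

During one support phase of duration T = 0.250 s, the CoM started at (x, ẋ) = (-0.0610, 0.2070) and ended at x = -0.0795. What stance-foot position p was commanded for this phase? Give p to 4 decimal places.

p = 0.0612

ωT = 4.3901·0.250 = 1.097525; cosh(ωT) = 1.665218, sinh(ωT) = 1.331522
x(T) = p + (x₀−p)·cosh(ωT) + (ẋ₀/ω)·sinh(ωT) ⇒ p·(1 − cosh) = x(T) − x₀·cosh − (ẋ₀/ω)·sinh
numerator   = -0.0795 − (-0.0610)·1.665218 − (0.2070/4.3901)·1.331522 = -0.040705
denominator = 1 − 1.665218 = -0.665218
p = -0.040705 / -0.665218 = 0.0612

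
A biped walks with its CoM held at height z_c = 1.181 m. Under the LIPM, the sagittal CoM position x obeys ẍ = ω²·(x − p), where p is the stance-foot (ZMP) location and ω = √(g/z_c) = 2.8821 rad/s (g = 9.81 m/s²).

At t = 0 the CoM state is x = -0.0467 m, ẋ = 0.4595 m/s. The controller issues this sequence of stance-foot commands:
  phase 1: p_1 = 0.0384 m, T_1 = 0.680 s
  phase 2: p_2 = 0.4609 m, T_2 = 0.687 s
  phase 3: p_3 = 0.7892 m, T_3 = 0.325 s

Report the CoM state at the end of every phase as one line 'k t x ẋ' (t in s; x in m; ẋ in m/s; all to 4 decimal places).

phase 1: p=0.0384, T=0.680, ωT=1.959828, cosh=3.619494, sinh=3.478612; start (x,ẋ)=(-0.046700, 0.459500) → end (x,ẋ)=(0.284984, 0.809970)
phase 2: p=0.4609, T=0.687, ωT=1.980003, cosh=3.690416, sinh=3.552347; start (x,ẋ)=(0.284984, 0.809970) → end (x,ẋ)=(0.810031, 1.188063)
phase 3: p=0.7892, T=0.325, ωT=0.936682, cosh=1.471714, sinh=1.079788; start (x,ẋ)=(0.810031, 1.188063) → end (x,ẋ)=(1.264968, 1.813315)

1 0.6800 0.2850 0.8100
2 1.3670 0.8100 1.1881
3 1.6920 1.2650 1.8133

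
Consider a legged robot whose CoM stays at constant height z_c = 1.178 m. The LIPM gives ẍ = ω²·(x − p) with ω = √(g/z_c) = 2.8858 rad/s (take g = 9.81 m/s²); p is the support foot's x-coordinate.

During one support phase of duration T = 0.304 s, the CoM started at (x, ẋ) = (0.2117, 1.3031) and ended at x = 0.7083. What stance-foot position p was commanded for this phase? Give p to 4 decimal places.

p = 0.0955

ωT = 2.8858·0.304 = 0.877283; cosh(ωT) = 1.410135, sinh(ωT) = 0.994224
x(T) = p + (x₀−p)·cosh(ωT) + (ẋ₀/ω)·sinh(ωT) ⇒ p·(1 − cosh) = x(T) − x₀·cosh − (ẋ₀/ω)·sinh
numerator   = 0.7083 − (0.2117)·1.410135 − (1.3031/2.8858)·0.994224 = -0.039173
denominator = 1 − 1.410135 = -0.410135
p = -0.039173 / -0.410135 = 0.0955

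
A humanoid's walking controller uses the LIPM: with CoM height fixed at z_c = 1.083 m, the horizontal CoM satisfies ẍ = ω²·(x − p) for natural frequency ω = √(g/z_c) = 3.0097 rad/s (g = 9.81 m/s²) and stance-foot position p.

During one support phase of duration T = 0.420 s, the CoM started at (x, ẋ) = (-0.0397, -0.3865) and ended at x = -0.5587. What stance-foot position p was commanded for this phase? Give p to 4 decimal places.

p = 0.3004

ωT = 3.0097·0.420 = 1.264074; cosh(ωT) = 1.911157, sinh(ωT) = 1.628656
x(T) = p + (x₀−p)·cosh(ωT) + (ẋ₀/ω)·sinh(ωT) ⇒ p·(1 − cosh) = x(T) − x₀·cosh − (ẋ₀/ω)·sinh
numerator   = -0.5587 − (-0.0397)·1.911157 − (-0.3865/3.0097)·1.628656 = -0.273678
denominator = 1 − 1.911157 = -0.911157
p = -0.273678 / -0.911157 = 0.3004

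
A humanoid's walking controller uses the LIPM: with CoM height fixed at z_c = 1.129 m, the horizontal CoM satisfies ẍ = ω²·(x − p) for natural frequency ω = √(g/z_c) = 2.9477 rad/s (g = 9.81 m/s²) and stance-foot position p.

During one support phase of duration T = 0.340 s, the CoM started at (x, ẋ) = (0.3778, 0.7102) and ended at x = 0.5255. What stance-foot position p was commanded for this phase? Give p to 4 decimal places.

p = 0.6275

ωT = 2.9477·0.340 = 1.002218; cosh(ωT) = 1.545691, sinh(ωT) = 1.178627
x(T) = p + (x₀−p)·cosh(ωT) + (ẋ₀/ω)·sinh(ωT) ⇒ p·(1 − cosh) = x(T) − x₀·cosh − (ẋ₀/ω)·sinh
numerator   = 0.5255 − (0.3778)·1.545691 − (0.7102/2.9477)·1.178627 = -0.342433
denominator = 1 − 1.545691 = -0.545691
p = -0.342433 / -0.545691 = 0.6275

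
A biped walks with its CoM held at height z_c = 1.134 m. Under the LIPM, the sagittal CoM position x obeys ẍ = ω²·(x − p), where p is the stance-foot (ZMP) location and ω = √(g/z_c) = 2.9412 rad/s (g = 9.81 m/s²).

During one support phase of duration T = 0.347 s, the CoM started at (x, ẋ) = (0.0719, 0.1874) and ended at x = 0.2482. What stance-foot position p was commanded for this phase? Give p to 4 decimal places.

p = -0.1032

ωT = 2.9412·0.347 = 1.020596; cosh(ωT) = 1.567615, sinh(ωT) = 1.207235
x(T) = p + (x₀−p)·cosh(ωT) + (ẋ₀/ω)·sinh(ωT) ⇒ p·(1 − cosh) = x(T) − x₀·cosh − (ẋ₀/ω)·sinh
numerator   = 0.2482 − (0.0719)·1.567615 − (0.1874/2.9412)·1.207235 = 0.058569
denominator = 1 − 1.567615 = -0.567615
p = 0.058569 / -0.567615 = -0.1032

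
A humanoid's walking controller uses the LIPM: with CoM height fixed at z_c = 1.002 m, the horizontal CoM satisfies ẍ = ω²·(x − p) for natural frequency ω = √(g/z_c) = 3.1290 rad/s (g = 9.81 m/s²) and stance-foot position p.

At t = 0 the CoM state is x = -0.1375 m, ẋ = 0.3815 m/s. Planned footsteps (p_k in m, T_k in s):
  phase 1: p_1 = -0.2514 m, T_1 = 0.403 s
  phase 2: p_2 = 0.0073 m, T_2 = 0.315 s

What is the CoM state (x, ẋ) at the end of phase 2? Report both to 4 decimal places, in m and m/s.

phase 1: p=-0.2514, T=0.403, ωT=1.260987, cosh=1.906138, sinh=1.622764; start (x,ẋ)=(-0.137500, 0.381500) → end (x,ẋ)=(0.163563, 1.305534)
phase 2: p=0.0073, T=0.315, ωT=0.985635, cosh=1.526358, sinh=1.153155; start (x,ẋ)=(0.163563, 1.305534) → end (x,ẋ)=(0.726952, 2.556543)

x = 0.7270, ẋ = 2.5565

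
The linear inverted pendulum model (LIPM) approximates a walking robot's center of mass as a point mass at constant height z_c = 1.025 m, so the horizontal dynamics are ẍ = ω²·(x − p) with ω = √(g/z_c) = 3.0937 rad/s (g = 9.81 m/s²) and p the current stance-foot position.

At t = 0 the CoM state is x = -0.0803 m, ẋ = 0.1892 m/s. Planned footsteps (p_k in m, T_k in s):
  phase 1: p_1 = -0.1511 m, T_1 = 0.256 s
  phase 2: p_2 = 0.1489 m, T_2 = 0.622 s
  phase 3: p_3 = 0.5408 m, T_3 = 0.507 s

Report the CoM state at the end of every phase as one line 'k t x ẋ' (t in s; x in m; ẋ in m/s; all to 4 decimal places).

phase 1: p=-0.1511, T=0.256, ωT=0.791987, cosh=1.330362, sinh=0.877418; start (x,ẋ)=(-0.080300, 0.189200) → end (x,ẋ)=(-0.003251, 0.443889)
phase 2: p=0.1489, T=0.622, ωT=1.924281, cosh=3.498102, sinh=3.352122; start (x,ẋ)=(-0.003251, 0.443889) → end (x,ẋ)=(0.097629, -0.025103)
phase 3: p=0.5408, T=0.507, ωT=1.568506, cosh=2.503914, sinh=2.295558; start (x,ẋ)=(0.097629, -0.025103) → end (x,ẋ)=(-0.587488, -3.210152)

1 0.2560 -0.0033 0.4439
2 0.8780 0.0976 -0.0251
3 1.3850 -0.5875 -3.2102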